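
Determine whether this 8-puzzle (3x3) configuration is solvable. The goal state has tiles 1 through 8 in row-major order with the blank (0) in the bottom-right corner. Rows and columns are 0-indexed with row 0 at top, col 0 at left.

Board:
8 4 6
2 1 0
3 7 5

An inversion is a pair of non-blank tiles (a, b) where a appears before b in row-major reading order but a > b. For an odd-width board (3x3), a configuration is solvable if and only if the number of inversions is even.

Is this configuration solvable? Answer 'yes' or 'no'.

Answer: yes

Derivation:
Inversions (pairs i<j in row-major order where tile[i] > tile[j] > 0): 16
16 is even, so the puzzle is solvable.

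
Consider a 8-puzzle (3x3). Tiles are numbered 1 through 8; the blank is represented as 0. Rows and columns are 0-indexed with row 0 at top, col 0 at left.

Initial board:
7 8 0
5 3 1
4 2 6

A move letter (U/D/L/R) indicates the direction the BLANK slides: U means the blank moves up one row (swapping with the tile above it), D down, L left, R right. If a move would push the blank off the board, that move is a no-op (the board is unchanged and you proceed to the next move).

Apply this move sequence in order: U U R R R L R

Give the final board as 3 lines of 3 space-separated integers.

Answer: 7 8 0
5 3 1
4 2 6

Derivation:
After move 1 (U):
7 8 0
5 3 1
4 2 6

After move 2 (U):
7 8 0
5 3 1
4 2 6

After move 3 (R):
7 8 0
5 3 1
4 2 6

After move 4 (R):
7 8 0
5 3 1
4 2 6

After move 5 (R):
7 8 0
5 3 1
4 2 6

After move 6 (L):
7 0 8
5 3 1
4 2 6

After move 7 (R):
7 8 0
5 3 1
4 2 6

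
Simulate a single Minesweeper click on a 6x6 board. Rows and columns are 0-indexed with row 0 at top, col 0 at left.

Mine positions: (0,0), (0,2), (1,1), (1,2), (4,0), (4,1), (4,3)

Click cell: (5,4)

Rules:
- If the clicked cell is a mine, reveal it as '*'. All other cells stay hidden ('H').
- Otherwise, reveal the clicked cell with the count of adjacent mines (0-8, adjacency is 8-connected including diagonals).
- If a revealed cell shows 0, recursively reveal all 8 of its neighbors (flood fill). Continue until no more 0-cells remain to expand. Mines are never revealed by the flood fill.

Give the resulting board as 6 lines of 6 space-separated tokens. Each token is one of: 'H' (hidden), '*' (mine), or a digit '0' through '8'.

H H H H H H
H H H H H H
H H H H H H
H H H H H H
H H H H H H
H H H H 1 H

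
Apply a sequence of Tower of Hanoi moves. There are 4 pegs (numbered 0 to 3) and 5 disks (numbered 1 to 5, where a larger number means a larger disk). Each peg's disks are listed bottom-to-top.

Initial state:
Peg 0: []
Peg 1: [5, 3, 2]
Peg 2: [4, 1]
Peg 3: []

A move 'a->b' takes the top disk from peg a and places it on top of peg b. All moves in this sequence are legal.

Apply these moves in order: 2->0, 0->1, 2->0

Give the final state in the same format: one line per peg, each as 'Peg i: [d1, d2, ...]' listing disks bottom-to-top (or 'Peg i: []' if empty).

Answer: Peg 0: [4]
Peg 1: [5, 3, 2, 1]
Peg 2: []
Peg 3: []

Derivation:
After move 1 (2->0):
Peg 0: [1]
Peg 1: [5, 3, 2]
Peg 2: [4]
Peg 3: []

After move 2 (0->1):
Peg 0: []
Peg 1: [5, 3, 2, 1]
Peg 2: [4]
Peg 3: []

After move 3 (2->0):
Peg 0: [4]
Peg 1: [5, 3, 2, 1]
Peg 2: []
Peg 3: []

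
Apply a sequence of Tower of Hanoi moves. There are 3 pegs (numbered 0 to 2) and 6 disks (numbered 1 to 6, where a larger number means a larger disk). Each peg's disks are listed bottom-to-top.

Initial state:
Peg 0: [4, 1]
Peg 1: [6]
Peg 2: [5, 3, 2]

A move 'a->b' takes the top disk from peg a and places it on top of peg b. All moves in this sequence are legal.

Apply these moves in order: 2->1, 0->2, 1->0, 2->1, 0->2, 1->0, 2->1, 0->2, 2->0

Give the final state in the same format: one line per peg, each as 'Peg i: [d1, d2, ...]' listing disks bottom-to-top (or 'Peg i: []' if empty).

Answer: Peg 0: [4, 1]
Peg 1: [6, 2]
Peg 2: [5, 3]

Derivation:
After move 1 (2->1):
Peg 0: [4, 1]
Peg 1: [6, 2]
Peg 2: [5, 3]

After move 2 (0->2):
Peg 0: [4]
Peg 1: [6, 2]
Peg 2: [5, 3, 1]

After move 3 (1->0):
Peg 0: [4, 2]
Peg 1: [6]
Peg 2: [5, 3, 1]

After move 4 (2->1):
Peg 0: [4, 2]
Peg 1: [6, 1]
Peg 2: [5, 3]

After move 5 (0->2):
Peg 0: [4]
Peg 1: [6, 1]
Peg 2: [5, 3, 2]

After move 6 (1->0):
Peg 0: [4, 1]
Peg 1: [6]
Peg 2: [5, 3, 2]

After move 7 (2->1):
Peg 0: [4, 1]
Peg 1: [6, 2]
Peg 2: [5, 3]

After move 8 (0->2):
Peg 0: [4]
Peg 1: [6, 2]
Peg 2: [5, 3, 1]

After move 9 (2->0):
Peg 0: [4, 1]
Peg 1: [6, 2]
Peg 2: [5, 3]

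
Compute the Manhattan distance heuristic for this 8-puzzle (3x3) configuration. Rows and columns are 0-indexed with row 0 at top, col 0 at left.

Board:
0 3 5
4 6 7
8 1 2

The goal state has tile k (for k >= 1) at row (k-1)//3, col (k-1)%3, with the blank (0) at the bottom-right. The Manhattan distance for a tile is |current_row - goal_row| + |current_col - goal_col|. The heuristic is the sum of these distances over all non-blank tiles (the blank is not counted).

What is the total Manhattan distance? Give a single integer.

Tile 3: (0,1)->(0,2) = 1
Tile 5: (0,2)->(1,1) = 2
Tile 4: (1,0)->(1,0) = 0
Tile 6: (1,1)->(1,2) = 1
Tile 7: (1,2)->(2,0) = 3
Tile 8: (2,0)->(2,1) = 1
Tile 1: (2,1)->(0,0) = 3
Tile 2: (2,2)->(0,1) = 3
Sum: 1 + 2 + 0 + 1 + 3 + 1 + 3 + 3 = 14

Answer: 14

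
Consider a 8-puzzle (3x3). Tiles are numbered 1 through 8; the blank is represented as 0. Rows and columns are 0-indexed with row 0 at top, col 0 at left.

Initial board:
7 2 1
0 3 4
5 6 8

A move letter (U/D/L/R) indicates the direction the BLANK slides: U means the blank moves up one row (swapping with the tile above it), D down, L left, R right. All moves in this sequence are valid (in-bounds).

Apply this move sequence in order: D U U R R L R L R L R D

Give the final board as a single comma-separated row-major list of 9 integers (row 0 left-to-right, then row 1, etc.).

Answer: 2, 1, 4, 7, 3, 0, 5, 6, 8

Derivation:
After move 1 (D):
7 2 1
5 3 4
0 6 8

After move 2 (U):
7 2 1
0 3 4
5 6 8

After move 3 (U):
0 2 1
7 3 4
5 6 8

After move 4 (R):
2 0 1
7 3 4
5 6 8

After move 5 (R):
2 1 0
7 3 4
5 6 8

After move 6 (L):
2 0 1
7 3 4
5 6 8

After move 7 (R):
2 1 0
7 3 4
5 6 8

After move 8 (L):
2 0 1
7 3 4
5 6 8

After move 9 (R):
2 1 0
7 3 4
5 6 8

After move 10 (L):
2 0 1
7 3 4
5 6 8

After move 11 (R):
2 1 0
7 3 4
5 6 8

After move 12 (D):
2 1 4
7 3 0
5 6 8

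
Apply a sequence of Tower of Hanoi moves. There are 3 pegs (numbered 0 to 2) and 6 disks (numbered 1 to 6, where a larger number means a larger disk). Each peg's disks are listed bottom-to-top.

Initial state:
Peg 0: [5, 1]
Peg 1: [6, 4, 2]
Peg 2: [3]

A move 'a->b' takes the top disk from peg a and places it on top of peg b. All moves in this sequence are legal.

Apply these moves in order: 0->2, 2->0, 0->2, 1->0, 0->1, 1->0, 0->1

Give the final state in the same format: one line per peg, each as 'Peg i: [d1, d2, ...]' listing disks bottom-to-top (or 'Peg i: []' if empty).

Answer: Peg 0: [5]
Peg 1: [6, 4, 2]
Peg 2: [3, 1]

Derivation:
After move 1 (0->2):
Peg 0: [5]
Peg 1: [6, 4, 2]
Peg 2: [3, 1]

After move 2 (2->0):
Peg 0: [5, 1]
Peg 1: [6, 4, 2]
Peg 2: [3]

After move 3 (0->2):
Peg 0: [5]
Peg 1: [6, 4, 2]
Peg 2: [3, 1]

After move 4 (1->0):
Peg 0: [5, 2]
Peg 1: [6, 4]
Peg 2: [3, 1]

After move 5 (0->1):
Peg 0: [5]
Peg 1: [6, 4, 2]
Peg 2: [3, 1]

After move 6 (1->0):
Peg 0: [5, 2]
Peg 1: [6, 4]
Peg 2: [3, 1]

After move 7 (0->1):
Peg 0: [5]
Peg 1: [6, 4, 2]
Peg 2: [3, 1]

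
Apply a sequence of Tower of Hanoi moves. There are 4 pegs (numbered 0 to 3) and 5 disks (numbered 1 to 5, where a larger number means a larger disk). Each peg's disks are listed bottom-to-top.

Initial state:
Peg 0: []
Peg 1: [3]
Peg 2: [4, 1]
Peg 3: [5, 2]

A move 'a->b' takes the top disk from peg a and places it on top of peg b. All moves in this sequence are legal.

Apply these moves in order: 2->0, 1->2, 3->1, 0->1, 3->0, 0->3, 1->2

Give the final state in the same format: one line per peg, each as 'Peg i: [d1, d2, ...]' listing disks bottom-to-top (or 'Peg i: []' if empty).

After move 1 (2->0):
Peg 0: [1]
Peg 1: [3]
Peg 2: [4]
Peg 3: [5, 2]

After move 2 (1->2):
Peg 0: [1]
Peg 1: []
Peg 2: [4, 3]
Peg 3: [5, 2]

After move 3 (3->1):
Peg 0: [1]
Peg 1: [2]
Peg 2: [4, 3]
Peg 3: [5]

After move 4 (0->1):
Peg 0: []
Peg 1: [2, 1]
Peg 2: [4, 3]
Peg 3: [5]

After move 5 (3->0):
Peg 0: [5]
Peg 1: [2, 1]
Peg 2: [4, 3]
Peg 3: []

After move 6 (0->3):
Peg 0: []
Peg 1: [2, 1]
Peg 2: [4, 3]
Peg 3: [5]

After move 7 (1->2):
Peg 0: []
Peg 1: [2]
Peg 2: [4, 3, 1]
Peg 3: [5]

Answer: Peg 0: []
Peg 1: [2]
Peg 2: [4, 3, 1]
Peg 3: [5]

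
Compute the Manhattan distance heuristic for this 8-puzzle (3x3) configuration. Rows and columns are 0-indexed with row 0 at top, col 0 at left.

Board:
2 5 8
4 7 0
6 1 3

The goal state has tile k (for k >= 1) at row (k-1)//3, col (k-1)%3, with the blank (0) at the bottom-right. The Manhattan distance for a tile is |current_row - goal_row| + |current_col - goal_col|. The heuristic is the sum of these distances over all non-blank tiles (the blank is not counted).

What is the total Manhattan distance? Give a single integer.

Answer: 15

Derivation:
Tile 2: (0,0)->(0,1) = 1
Tile 5: (0,1)->(1,1) = 1
Tile 8: (0,2)->(2,1) = 3
Tile 4: (1,0)->(1,0) = 0
Tile 7: (1,1)->(2,0) = 2
Tile 6: (2,0)->(1,2) = 3
Tile 1: (2,1)->(0,0) = 3
Tile 3: (2,2)->(0,2) = 2
Sum: 1 + 1 + 3 + 0 + 2 + 3 + 3 + 2 = 15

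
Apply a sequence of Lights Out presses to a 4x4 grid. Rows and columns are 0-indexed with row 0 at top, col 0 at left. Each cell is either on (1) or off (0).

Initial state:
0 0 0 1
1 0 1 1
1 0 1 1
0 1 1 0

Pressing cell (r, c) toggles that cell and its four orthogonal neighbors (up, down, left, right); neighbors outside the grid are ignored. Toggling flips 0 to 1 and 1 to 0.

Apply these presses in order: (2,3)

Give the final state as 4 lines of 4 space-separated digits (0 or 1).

After press 1 at (2,3):
0 0 0 1
1 0 1 0
1 0 0 0
0 1 1 1

Answer: 0 0 0 1
1 0 1 0
1 0 0 0
0 1 1 1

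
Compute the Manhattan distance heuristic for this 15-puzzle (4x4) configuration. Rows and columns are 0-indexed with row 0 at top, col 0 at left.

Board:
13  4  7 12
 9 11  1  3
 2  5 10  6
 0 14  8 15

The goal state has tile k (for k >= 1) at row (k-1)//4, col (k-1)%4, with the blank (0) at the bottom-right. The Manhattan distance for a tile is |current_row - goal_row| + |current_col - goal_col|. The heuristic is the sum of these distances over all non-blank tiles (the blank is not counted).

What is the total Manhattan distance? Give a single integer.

Answer: 29

Derivation:
Tile 13: at (0,0), goal (3,0), distance |0-3|+|0-0| = 3
Tile 4: at (0,1), goal (0,3), distance |0-0|+|1-3| = 2
Tile 7: at (0,2), goal (1,2), distance |0-1|+|2-2| = 1
Tile 12: at (0,3), goal (2,3), distance |0-2|+|3-3| = 2
Tile 9: at (1,0), goal (2,0), distance |1-2|+|0-0| = 1
Tile 11: at (1,1), goal (2,2), distance |1-2|+|1-2| = 2
Tile 1: at (1,2), goal (0,0), distance |1-0|+|2-0| = 3
Tile 3: at (1,3), goal (0,2), distance |1-0|+|3-2| = 2
Tile 2: at (2,0), goal (0,1), distance |2-0|+|0-1| = 3
Tile 5: at (2,1), goal (1,0), distance |2-1|+|1-0| = 2
Tile 10: at (2,2), goal (2,1), distance |2-2|+|2-1| = 1
Tile 6: at (2,3), goal (1,1), distance |2-1|+|3-1| = 3
Tile 14: at (3,1), goal (3,1), distance |3-3|+|1-1| = 0
Tile 8: at (3,2), goal (1,3), distance |3-1|+|2-3| = 3
Tile 15: at (3,3), goal (3,2), distance |3-3|+|3-2| = 1
Sum: 3 + 2 + 1 + 2 + 1 + 2 + 3 + 2 + 3 + 2 + 1 + 3 + 0 + 3 + 1 = 29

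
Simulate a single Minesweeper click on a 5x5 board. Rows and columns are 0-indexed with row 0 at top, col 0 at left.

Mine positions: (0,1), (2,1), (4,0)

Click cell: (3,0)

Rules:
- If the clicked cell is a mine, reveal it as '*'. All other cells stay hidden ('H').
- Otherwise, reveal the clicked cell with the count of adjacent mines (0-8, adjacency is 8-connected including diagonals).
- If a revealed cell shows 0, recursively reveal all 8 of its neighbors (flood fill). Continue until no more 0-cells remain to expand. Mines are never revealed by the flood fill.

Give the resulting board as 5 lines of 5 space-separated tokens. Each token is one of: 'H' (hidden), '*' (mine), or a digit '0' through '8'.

H H H H H
H H H H H
H H H H H
2 H H H H
H H H H H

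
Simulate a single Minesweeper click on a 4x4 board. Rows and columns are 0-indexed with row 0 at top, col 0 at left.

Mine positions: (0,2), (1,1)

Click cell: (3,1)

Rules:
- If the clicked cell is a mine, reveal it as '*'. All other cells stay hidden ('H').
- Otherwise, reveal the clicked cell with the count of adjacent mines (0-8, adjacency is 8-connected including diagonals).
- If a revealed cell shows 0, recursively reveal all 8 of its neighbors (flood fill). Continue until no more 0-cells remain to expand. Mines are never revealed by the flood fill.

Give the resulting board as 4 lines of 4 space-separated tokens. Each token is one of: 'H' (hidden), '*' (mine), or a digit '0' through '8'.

H H H H
H H 2 1
1 1 1 0
0 0 0 0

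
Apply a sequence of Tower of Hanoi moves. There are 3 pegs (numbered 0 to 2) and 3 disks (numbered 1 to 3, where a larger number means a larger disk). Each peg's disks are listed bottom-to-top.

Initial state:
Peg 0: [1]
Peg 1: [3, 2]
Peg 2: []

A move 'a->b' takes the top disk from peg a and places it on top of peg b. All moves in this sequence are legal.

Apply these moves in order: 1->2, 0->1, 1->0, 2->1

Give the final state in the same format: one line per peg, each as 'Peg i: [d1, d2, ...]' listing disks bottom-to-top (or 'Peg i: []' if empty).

Answer: Peg 0: [1]
Peg 1: [3, 2]
Peg 2: []

Derivation:
After move 1 (1->2):
Peg 0: [1]
Peg 1: [3]
Peg 2: [2]

After move 2 (0->1):
Peg 0: []
Peg 1: [3, 1]
Peg 2: [2]

After move 3 (1->0):
Peg 0: [1]
Peg 1: [3]
Peg 2: [2]

After move 4 (2->1):
Peg 0: [1]
Peg 1: [3, 2]
Peg 2: []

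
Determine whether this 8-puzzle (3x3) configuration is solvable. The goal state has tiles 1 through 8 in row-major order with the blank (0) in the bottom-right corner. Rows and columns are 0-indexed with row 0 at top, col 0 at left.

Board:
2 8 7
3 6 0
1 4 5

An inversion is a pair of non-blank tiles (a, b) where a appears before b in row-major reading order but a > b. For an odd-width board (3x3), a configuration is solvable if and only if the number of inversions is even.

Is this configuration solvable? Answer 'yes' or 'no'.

Answer: yes

Derivation:
Inversions (pairs i<j in row-major order where tile[i] > tile[j] > 0): 16
16 is even, so the puzzle is solvable.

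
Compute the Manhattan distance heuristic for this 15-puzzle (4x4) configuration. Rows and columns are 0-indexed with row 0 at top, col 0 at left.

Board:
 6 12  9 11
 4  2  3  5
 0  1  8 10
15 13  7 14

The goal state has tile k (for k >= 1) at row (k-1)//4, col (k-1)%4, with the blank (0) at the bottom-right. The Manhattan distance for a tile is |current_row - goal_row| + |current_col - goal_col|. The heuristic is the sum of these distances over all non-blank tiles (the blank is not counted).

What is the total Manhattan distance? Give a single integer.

Answer: 36

Derivation:
Tile 6: at (0,0), goal (1,1), distance |0-1|+|0-1| = 2
Tile 12: at (0,1), goal (2,3), distance |0-2|+|1-3| = 4
Tile 9: at (0,2), goal (2,0), distance |0-2|+|2-0| = 4
Tile 11: at (0,3), goal (2,2), distance |0-2|+|3-2| = 3
Tile 4: at (1,0), goal (0,3), distance |1-0|+|0-3| = 4
Tile 2: at (1,1), goal (0,1), distance |1-0|+|1-1| = 1
Tile 3: at (1,2), goal (0,2), distance |1-0|+|2-2| = 1
Tile 5: at (1,3), goal (1,0), distance |1-1|+|3-0| = 3
Tile 1: at (2,1), goal (0,0), distance |2-0|+|1-0| = 3
Tile 8: at (2,2), goal (1,3), distance |2-1|+|2-3| = 2
Tile 10: at (2,3), goal (2,1), distance |2-2|+|3-1| = 2
Tile 15: at (3,0), goal (3,2), distance |3-3|+|0-2| = 2
Tile 13: at (3,1), goal (3,0), distance |3-3|+|1-0| = 1
Tile 7: at (3,2), goal (1,2), distance |3-1|+|2-2| = 2
Tile 14: at (3,3), goal (3,1), distance |3-3|+|3-1| = 2
Sum: 2 + 4 + 4 + 3 + 4 + 1 + 1 + 3 + 3 + 2 + 2 + 2 + 1 + 2 + 2 = 36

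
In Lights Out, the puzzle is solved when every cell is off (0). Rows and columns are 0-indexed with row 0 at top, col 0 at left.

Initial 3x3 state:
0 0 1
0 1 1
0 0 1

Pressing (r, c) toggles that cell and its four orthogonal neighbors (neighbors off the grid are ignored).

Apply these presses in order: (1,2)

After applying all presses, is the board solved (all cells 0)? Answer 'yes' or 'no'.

After press 1 at (1,2):
0 0 0
0 0 0
0 0 0

Lights still on: 0

Answer: yes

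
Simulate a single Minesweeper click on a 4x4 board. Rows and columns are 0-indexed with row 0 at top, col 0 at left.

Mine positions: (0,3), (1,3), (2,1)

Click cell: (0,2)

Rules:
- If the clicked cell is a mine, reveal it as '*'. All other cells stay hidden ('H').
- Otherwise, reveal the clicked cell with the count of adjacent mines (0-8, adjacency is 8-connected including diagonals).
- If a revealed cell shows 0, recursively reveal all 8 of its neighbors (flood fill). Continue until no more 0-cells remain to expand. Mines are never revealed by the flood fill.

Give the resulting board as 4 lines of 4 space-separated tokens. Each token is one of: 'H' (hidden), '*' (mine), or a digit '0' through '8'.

H H 2 H
H H H H
H H H H
H H H H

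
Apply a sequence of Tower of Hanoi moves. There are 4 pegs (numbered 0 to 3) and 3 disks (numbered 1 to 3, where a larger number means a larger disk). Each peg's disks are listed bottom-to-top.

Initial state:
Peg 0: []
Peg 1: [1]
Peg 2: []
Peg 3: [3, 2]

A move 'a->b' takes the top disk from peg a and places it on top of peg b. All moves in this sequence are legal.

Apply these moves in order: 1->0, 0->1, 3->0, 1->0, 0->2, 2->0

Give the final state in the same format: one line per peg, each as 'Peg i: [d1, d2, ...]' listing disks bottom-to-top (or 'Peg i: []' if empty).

After move 1 (1->0):
Peg 0: [1]
Peg 1: []
Peg 2: []
Peg 3: [3, 2]

After move 2 (0->1):
Peg 0: []
Peg 1: [1]
Peg 2: []
Peg 3: [3, 2]

After move 3 (3->0):
Peg 0: [2]
Peg 1: [1]
Peg 2: []
Peg 3: [3]

After move 4 (1->0):
Peg 0: [2, 1]
Peg 1: []
Peg 2: []
Peg 3: [3]

After move 5 (0->2):
Peg 0: [2]
Peg 1: []
Peg 2: [1]
Peg 3: [3]

After move 6 (2->0):
Peg 0: [2, 1]
Peg 1: []
Peg 2: []
Peg 3: [3]

Answer: Peg 0: [2, 1]
Peg 1: []
Peg 2: []
Peg 3: [3]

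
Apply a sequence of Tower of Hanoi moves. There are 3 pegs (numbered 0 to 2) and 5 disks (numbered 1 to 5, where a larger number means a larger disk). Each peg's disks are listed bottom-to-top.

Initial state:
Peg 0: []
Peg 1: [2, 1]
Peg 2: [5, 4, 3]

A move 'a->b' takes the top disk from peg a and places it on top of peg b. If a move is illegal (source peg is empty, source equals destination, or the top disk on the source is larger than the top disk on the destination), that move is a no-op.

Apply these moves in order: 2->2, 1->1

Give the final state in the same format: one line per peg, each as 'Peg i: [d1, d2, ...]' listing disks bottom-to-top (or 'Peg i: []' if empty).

After move 1 (2->2):
Peg 0: []
Peg 1: [2, 1]
Peg 2: [5, 4, 3]

After move 2 (1->1):
Peg 0: []
Peg 1: [2, 1]
Peg 2: [5, 4, 3]

Answer: Peg 0: []
Peg 1: [2, 1]
Peg 2: [5, 4, 3]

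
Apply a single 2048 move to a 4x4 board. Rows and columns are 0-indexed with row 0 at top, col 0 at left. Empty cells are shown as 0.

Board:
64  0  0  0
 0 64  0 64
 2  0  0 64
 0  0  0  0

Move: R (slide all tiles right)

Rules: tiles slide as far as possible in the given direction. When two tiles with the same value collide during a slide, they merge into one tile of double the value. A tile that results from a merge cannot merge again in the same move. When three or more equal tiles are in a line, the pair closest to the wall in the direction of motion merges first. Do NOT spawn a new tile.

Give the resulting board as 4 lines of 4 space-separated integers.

Slide right:
row 0: [64, 0, 0, 0] -> [0, 0, 0, 64]
row 1: [0, 64, 0, 64] -> [0, 0, 0, 128]
row 2: [2, 0, 0, 64] -> [0, 0, 2, 64]
row 3: [0, 0, 0, 0] -> [0, 0, 0, 0]

Answer:   0   0   0  64
  0   0   0 128
  0   0   2  64
  0   0   0   0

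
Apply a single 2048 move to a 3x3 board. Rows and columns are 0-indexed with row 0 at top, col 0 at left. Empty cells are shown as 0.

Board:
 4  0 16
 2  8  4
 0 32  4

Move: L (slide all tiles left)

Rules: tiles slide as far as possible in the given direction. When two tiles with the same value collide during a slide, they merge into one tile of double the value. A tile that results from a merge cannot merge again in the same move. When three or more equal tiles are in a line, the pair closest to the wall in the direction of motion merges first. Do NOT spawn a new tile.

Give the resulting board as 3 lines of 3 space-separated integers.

Slide left:
row 0: [4, 0, 16] -> [4, 16, 0]
row 1: [2, 8, 4] -> [2, 8, 4]
row 2: [0, 32, 4] -> [32, 4, 0]

Answer:  4 16  0
 2  8  4
32  4  0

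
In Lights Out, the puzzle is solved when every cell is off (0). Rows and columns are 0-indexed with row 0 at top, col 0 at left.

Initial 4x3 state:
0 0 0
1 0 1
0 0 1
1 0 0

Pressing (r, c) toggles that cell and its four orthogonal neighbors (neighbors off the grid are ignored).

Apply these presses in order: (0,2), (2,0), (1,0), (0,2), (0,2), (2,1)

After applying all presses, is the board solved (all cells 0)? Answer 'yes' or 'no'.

Answer: no

Derivation:
After press 1 at (0,2):
0 1 1
1 0 0
0 0 1
1 0 0

After press 2 at (2,0):
0 1 1
0 0 0
1 1 1
0 0 0

After press 3 at (1,0):
1 1 1
1 1 0
0 1 1
0 0 0

After press 4 at (0,2):
1 0 0
1 1 1
0 1 1
0 0 0

After press 5 at (0,2):
1 1 1
1 1 0
0 1 1
0 0 0

After press 6 at (2,1):
1 1 1
1 0 0
1 0 0
0 1 0

Lights still on: 6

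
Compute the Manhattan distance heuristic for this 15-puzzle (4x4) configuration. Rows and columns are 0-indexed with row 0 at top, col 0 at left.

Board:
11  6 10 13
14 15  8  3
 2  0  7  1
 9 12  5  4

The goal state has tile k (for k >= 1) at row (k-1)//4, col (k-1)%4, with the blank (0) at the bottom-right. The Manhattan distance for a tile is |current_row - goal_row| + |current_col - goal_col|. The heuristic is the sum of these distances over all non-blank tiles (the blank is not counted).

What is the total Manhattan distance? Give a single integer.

Answer: 43

Derivation:
Tile 11: at (0,0), goal (2,2), distance |0-2|+|0-2| = 4
Tile 6: at (0,1), goal (1,1), distance |0-1|+|1-1| = 1
Tile 10: at (0,2), goal (2,1), distance |0-2|+|2-1| = 3
Tile 13: at (0,3), goal (3,0), distance |0-3|+|3-0| = 6
Tile 14: at (1,0), goal (3,1), distance |1-3|+|0-1| = 3
Tile 15: at (1,1), goal (3,2), distance |1-3|+|1-2| = 3
Tile 8: at (1,2), goal (1,3), distance |1-1|+|2-3| = 1
Tile 3: at (1,3), goal (0,2), distance |1-0|+|3-2| = 2
Tile 2: at (2,0), goal (0,1), distance |2-0|+|0-1| = 3
Tile 7: at (2,2), goal (1,2), distance |2-1|+|2-2| = 1
Tile 1: at (2,3), goal (0,0), distance |2-0|+|3-0| = 5
Tile 9: at (3,0), goal (2,0), distance |3-2|+|0-0| = 1
Tile 12: at (3,1), goal (2,3), distance |3-2|+|1-3| = 3
Tile 5: at (3,2), goal (1,0), distance |3-1|+|2-0| = 4
Tile 4: at (3,3), goal (0,3), distance |3-0|+|3-3| = 3
Sum: 4 + 1 + 3 + 6 + 3 + 3 + 1 + 2 + 3 + 1 + 5 + 1 + 3 + 4 + 3 = 43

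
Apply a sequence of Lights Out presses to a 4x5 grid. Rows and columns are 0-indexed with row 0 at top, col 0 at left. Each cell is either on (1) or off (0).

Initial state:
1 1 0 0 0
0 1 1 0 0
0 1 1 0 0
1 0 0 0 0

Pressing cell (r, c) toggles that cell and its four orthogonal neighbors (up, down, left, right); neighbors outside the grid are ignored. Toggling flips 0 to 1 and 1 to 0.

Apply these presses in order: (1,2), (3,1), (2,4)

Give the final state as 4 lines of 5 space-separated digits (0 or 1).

Answer: 1 1 1 0 0
0 0 0 1 1
0 0 0 1 1
0 1 1 0 1

Derivation:
After press 1 at (1,2):
1 1 1 0 0
0 0 0 1 0
0 1 0 0 0
1 0 0 0 0

After press 2 at (3,1):
1 1 1 0 0
0 0 0 1 0
0 0 0 0 0
0 1 1 0 0

After press 3 at (2,4):
1 1 1 0 0
0 0 0 1 1
0 0 0 1 1
0 1 1 0 1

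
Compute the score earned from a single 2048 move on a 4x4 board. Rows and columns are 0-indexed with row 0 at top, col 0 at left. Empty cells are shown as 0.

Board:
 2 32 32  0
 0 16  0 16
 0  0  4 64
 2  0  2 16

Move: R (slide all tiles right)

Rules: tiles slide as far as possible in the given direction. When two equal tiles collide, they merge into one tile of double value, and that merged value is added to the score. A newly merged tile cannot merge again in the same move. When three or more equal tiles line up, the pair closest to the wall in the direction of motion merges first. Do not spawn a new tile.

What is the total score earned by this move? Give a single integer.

Slide right:
row 0: [2, 32, 32, 0] -> [0, 0, 2, 64]  score +64 (running 64)
row 1: [0, 16, 0, 16] -> [0, 0, 0, 32]  score +32 (running 96)
row 2: [0, 0, 4, 64] -> [0, 0, 4, 64]  score +0 (running 96)
row 3: [2, 0, 2, 16] -> [0, 0, 4, 16]  score +4 (running 100)
Board after move:
 0  0  2 64
 0  0  0 32
 0  0  4 64
 0  0  4 16

Answer: 100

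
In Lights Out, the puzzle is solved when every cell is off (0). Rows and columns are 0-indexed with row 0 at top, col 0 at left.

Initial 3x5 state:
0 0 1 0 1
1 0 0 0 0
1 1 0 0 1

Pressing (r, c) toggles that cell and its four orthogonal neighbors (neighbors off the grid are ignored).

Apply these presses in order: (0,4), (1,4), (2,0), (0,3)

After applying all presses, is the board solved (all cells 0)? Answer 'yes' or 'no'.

Answer: yes

Derivation:
After press 1 at (0,4):
0 0 1 1 0
1 0 0 0 1
1 1 0 0 1

After press 2 at (1,4):
0 0 1 1 1
1 0 0 1 0
1 1 0 0 0

After press 3 at (2,0):
0 0 1 1 1
0 0 0 1 0
0 0 0 0 0

After press 4 at (0,3):
0 0 0 0 0
0 0 0 0 0
0 0 0 0 0

Lights still on: 0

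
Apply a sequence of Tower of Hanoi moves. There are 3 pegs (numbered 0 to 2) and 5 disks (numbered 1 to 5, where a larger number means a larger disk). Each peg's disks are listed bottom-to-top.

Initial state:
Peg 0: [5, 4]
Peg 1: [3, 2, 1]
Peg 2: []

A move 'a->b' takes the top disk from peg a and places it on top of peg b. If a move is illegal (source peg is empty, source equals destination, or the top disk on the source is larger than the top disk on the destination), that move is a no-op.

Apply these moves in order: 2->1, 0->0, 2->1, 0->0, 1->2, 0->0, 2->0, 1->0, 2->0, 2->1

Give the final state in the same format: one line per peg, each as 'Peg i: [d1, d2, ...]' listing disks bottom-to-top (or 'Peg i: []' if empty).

After move 1 (2->1):
Peg 0: [5, 4]
Peg 1: [3, 2, 1]
Peg 2: []

After move 2 (0->0):
Peg 0: [5, 4]
Peg 1: [3, 2, 1]
Peg 2: []

After move 3 (2->1):
Peg 0: [5, 4]
Peg 1: [3, 2, 1]
Peg 2: []

After move 4 (0->0):
Peg 0: [5, 4]
Peg 1: [3, 2, 1]
Peg 2: []

After move 5 (1->2):
Peg 0: [5, 4]
Peg 1: [3, 2]
Peg 2: [1]

After move 6 (0->0):
Peg 0: [5, 4]
Peg 1: [3, 2]
Peg 2: [1]

After move 7 (2->0):
Peg 0: [5, 4, 1]
Peg 1: [3, 2]
Peg 2: []

After move 8 (1->0):
Peg 0: [5, 4, 1]
Peg 1: [3, 2]
Peg 2: []

After move 9 (2->0):
Peg 0: [5, 4, 1]
Peg 1: [3, 2]
Peg 2: []

After move 10 (2->1):
Peg 0: [5, 4, 1]
Peg 1: [3, 2]
Peg 2: []

Answer: Peg 0: [5, 4, 1]
Peg 1: [3, 2]
Peg 2: []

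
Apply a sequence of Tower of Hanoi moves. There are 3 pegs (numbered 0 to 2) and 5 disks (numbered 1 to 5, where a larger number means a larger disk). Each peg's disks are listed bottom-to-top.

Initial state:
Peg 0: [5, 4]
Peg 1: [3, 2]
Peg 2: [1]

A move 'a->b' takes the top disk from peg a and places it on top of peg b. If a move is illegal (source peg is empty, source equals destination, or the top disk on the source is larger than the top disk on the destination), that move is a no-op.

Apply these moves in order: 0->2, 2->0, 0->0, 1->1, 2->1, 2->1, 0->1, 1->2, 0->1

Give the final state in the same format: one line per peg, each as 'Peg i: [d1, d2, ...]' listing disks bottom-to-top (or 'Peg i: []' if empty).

After move 1 (0->2):
Peg 0: [5, 4]
Peg 1: [3, 2]
Peg 2: [1]

After move 2 (2->0):
Peg 0: [5, 4, 1]
Peg 1: [3, 2]
Peg 2: []

After move 3 (0->0):
Peg 0: [5, 4, 1]
Peg 1: [3, 2]
Peg 2: []

After move 4 (1->1):
Peg 0: [5, 4, 1]
Peg 1: [3, 2]
Peg 2: []

After move 5 (2->1):
Peg 0: [5, 4, 1]
Peg 1: [3, 2]
Peg 2: []

After move 6 (2->1):
Peg 0: [5, 4, 1]
Peg 1: [3, 2]
Peg 2: []

After move 7 (0->1):
Peg 0: [5, 4]
Peg 1: [3, 2, 1]
Peg 2: []

After move 8 (1->2):
Peg 0: [5, 4]
Peg 1: [3, 2]
Peg 2: [1]

After move 9 (0->1):
Peg 0: [5, 4]
Peg 1: [3, 2]
Peg 2: [1]

Answer: Peg 0: [5, 4]
Peg 1: [3, 2]
Peg 2: [1]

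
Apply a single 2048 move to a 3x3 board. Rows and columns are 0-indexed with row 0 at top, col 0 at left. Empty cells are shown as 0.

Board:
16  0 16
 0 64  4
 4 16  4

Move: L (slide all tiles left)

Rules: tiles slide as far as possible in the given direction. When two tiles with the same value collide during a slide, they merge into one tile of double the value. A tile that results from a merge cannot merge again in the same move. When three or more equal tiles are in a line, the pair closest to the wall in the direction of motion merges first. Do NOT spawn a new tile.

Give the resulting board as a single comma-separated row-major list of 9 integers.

Slide left:
row 0: [16, 0, 16] -> [32, 0, 0]
row 1: [0, 64, 4] -> [64, 4, 0]
row 2: [4, 16, 4] -> [4, 16, 4]

Answer: 32, 0, 0, 64, 4, 0, 4, 16, 4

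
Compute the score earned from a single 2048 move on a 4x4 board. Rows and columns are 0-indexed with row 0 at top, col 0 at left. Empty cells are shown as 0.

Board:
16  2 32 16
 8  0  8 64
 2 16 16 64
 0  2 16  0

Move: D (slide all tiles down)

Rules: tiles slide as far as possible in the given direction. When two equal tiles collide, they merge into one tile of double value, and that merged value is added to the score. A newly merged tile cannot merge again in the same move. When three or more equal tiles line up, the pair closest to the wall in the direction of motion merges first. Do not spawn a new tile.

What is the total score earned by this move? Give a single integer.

Slide down:
col 0: [16, 8, 2, 0] -> [0, 16, 8, 2]  score +0 (running 0)
col 1: [2, 0, 16, 2] -> [0, 2, 16, 2]  score +0 (running 0)
col 2: [32, 8, 16, 16] -> [0, 32, 8, 32]  score +32 (running 32)
col 3: [16, 64, 64, 0] -> [0, 0, 16, 128]  score +128 (running 160)
Board after move:
  0   0   0   0
 16   2  32   0
  8  16   8  16
  2   2  32 128

Answer: 160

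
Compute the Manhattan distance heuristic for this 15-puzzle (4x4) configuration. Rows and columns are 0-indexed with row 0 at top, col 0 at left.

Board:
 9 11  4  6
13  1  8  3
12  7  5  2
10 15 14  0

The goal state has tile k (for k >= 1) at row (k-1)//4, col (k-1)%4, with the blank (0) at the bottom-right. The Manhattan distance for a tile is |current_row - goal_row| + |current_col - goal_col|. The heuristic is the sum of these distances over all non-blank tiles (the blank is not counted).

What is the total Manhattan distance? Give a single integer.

Answer: 32

Derivation:
Tile 9: at (0,0), goal (2,0), distance |0-2|+|0-0| = 2
Tile 11: at (0,1), goal (2,2), distance |0-2|+|1-2| = 3
Tile 4: at (0,2), goal (0,3), distance |0-0|+|2-3| = 1
Tile 6: at (0,3), goal (1,1), distance |0-1|+|3-1| = 3
Tile 13: at (1,0), goal (3,0), distance |1-3|+|0-0| = 2
Tile 1: at (1,1), goal (0,0), distance |1-0|+|1-0| = 2
Tile 8: at (1,2), goal (1,3), distance |1-1|+|2-3| = 1
Tile 3: at (1,3), goal (0,2), distance |1-0|+|3-2| = 2
Tile 12: at (2,0), goal (2,3), distance |2-2|+|0-3| = 3
Tile 7: at (2,1), goal (1,2), distance |2-1|+|1-2| = 2
Tile 5: at (2,2), goal (1,0), distance |2-1|+|2-0| = 3
Tile 2: at (2,3), goal (0,1), distance |2-0|+|3-1| = 4
Tile 10: at (3,0), goal (2,1), distance |3-2|+|0-1| = 2
Tile 15: at (3,1), goal (3,2), distance |3-3|+|1-2| = 1
Tile 14: at (3,2), goal (3,1), distance |3-3|+|2-1| = 1
Sum: 2 + 3 + 1 + 3 + 2 + 2 + 1 + 2 + 3 + 2 + 3 + 4 + 2 + 1 + 1 = 32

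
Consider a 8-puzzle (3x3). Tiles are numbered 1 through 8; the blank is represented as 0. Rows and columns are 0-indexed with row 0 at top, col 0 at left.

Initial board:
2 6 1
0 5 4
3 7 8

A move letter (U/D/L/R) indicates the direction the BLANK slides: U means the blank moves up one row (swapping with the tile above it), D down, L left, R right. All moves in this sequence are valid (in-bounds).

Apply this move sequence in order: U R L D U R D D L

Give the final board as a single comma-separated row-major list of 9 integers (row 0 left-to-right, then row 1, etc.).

After move 1 (U):
0 6 1
2 5 4
3 7 8

After move 2 (R):
6 0 1
2 5 4
3 7 8

After move 3 (L):
0 6 1
2 5 4
3 7 8

After move 4 (D):
2 6 1
0 5 4
3 7 8

After move 5 (U):
0 6 1
2 5 4
3 7 8

After move 6 (R):
6 0 1
2 5 4
3 7 8

After move 7 (D):
6 5 1
2 0 4
3 7 8

After move 8 (D):
6 5 1
2 7 4
3 0 8

After move 9 (L):
6 5 1
2 7 4
0 3 8

Answer: 6, 5, 1, 2, 7, 4, 0, 3, 8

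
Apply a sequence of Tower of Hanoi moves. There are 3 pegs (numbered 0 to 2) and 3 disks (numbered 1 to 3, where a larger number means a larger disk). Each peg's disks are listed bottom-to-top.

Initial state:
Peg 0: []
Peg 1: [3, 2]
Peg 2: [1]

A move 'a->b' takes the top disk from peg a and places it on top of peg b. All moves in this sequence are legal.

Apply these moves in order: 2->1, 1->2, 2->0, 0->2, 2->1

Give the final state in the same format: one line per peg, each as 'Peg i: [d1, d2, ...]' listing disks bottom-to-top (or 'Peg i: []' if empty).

Answer: Peg 0: []
Peg 1: [3, 2, 1]
Peg 2: []

Derivation:
After move 1 (2->1):
Peg 0: []
Peg 1: [3, 2, 1]
Peg 2: []

After move 2 (1->2):
Peg 0: []
Peg 1: [3, 2]
Peg 2: [1]

After move 3 (2->0):
Peg 0: [1]
Peg 1: [3, 2]
Peg 2: []

After move 4 (0->2):
Peg 0: []
Peg 1: [3, 2]
Peg 2: [1]

After move 5 (2->1):
Peg 0: []
Peg 1: [3, 2, 1]
Peg 2: []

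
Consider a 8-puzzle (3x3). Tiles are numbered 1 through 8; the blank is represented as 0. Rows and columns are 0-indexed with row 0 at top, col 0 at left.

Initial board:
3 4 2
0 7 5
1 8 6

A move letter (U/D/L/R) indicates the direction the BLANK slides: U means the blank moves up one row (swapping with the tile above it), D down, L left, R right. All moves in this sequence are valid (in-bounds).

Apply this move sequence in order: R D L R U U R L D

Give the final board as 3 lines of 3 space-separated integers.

Answer: 3 4 2
7 0 5
1 8 6

Derivation:
After move 1 (R):
3 4 2
7 0 5
1 8 6

After move 2 (D):
3 4 2
7 8 5
1 0 6

After move 3 (L):
3 4 2
7 8 5
0 1 6

After move 4 (R):
3 4 2
7 8 5
1 0 6

After move 5 (U):
3 4 2
7 0 5
1 8 6

After move 6 (U):
3 0 2
7 4 5
1 8 6

After move 7 (R):
3 2 0
7 4 5
1 8 6

After move 8 (L):
3 0 2
7 4 5
1 8 6

After move 9 (D):
3 4 2
7 0 5
1 8 6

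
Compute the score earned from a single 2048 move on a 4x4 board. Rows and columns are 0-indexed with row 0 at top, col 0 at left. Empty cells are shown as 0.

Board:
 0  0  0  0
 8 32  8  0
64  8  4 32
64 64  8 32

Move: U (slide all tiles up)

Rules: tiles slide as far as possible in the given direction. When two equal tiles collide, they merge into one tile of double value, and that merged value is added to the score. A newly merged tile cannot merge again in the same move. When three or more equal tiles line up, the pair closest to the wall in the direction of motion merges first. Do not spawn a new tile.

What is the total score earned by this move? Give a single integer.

Slide up:
col 0: [0, 8, 64, 64] -> [8, 128, 0, 0]  score +128 (running 128)
col 1: [0, 32, 8, 64] -> [32, 8, 64, 0]  score +0 (running 128)
col 2: [0, 8, 4, 8] -> [8, 4, 8, 0]  score +0 (running 128)
col 3: [0, 0, 32, 32] -> [64, 0, 0, 0]  score +64 (running 192)
Board after move:
  8  32   8  64
128   8   4   0
  0  64   8   0
  0   0   0   0

Answer: 192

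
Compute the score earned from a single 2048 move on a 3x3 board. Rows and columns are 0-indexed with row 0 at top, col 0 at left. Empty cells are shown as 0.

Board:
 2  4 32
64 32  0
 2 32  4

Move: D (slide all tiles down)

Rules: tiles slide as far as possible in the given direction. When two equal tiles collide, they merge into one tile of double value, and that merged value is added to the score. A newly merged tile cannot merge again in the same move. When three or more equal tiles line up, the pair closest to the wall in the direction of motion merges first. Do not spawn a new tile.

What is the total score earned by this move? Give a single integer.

Slide down:
col 0: [2, 64, 2] -> [2, 64, 2]  score +0 (running 0)
col 1: [4, 32, 32] -> [0, 4, 64]  score +64 (running 64)
col 2: [32, 0, 4] -> [0, 32, 4]  score +0 (running 64)
Board after move:
 2  0  0
64  4 32
 2 64  4

Answer: 64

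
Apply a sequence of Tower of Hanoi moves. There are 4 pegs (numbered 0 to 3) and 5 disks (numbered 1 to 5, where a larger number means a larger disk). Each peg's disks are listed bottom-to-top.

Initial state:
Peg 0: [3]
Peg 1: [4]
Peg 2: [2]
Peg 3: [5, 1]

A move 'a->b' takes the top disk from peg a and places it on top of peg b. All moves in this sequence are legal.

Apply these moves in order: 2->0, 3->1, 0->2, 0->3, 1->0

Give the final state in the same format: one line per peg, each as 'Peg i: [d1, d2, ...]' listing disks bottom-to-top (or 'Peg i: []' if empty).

After move 1 (2->0):
Peg 0: [3, 2]
Peg 1: [4]
Peg 2: []
Peg 3: [5, 1]

After move 2 (3->1):
Peg 0: [3, 2]
Peg 1: [4, 1]
Peg 2: []
Peg 3: [5]

After move 3 (0->2):
Peg 0: [3]
Peg 1: [4, 1]
Peg 2: [2]
Peg 3: [5]

After move 4 (0->3):
Peg 0: []
Peg 1: [4, 1]
Peg 2: [2]
Peg 3: [5, 3]

After move 5 (1->0):
Peg 0: [1]
Peg 1: [4]
Peg 2: [2]
Peg 3: [5, 3]

Answer: Peg 0: [1]
Peg 1: [4]
Peg 2: [2]
Peg 3: [5, 3]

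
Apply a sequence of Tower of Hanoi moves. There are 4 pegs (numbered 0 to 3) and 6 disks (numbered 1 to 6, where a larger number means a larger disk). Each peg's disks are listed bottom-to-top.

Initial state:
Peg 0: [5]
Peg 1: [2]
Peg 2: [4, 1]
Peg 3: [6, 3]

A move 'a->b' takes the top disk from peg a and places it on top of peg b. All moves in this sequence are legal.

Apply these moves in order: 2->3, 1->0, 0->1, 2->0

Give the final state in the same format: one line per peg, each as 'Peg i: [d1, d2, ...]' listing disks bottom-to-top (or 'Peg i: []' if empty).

Answer: Peg 0: [5, 4]
Peg 1: [2]
Peg 2: []
Peg 3: [6, 3, 1]

Derivation:
After move 1 (2->3):
Peg 0: [5]
Peg 1: [2]
Peg 2: [4]
Peg 3: [6, 3, 1]

After move 2 (1->0):
Peg 0: [5, 2]
Peg 1: []
Peg 2: [4]
Peg 3: [6, 3, 1]

After move 3 (0->1):
Peg 0: [5]
Peg 1: [2]
Peg 2: [4]
Peg 3: [6, 3, 1]

After move 4 (2->0):
Peg 0: [5, 4]
Peg 1: [2]
Peg 2: []
Peg 3: [6, 3, 1]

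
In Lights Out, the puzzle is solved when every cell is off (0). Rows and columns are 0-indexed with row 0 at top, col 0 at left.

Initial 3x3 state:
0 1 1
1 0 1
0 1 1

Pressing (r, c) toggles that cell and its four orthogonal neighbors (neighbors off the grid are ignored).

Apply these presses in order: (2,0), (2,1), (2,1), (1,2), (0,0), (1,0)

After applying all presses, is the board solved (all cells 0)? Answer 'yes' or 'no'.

After press 1 at (2,0):
0 1 1
0 0 1
1 0 1

After press 2 at (2,1):
0 1 1
0 1 1
0 1 0

After press 3 at (2,1):
0 1 1
0 0 1
1 0 1

After press 4 at (1,2):
0 1 0
0 1 0
1 0 0

After press 5 at (0,0):
1 0 0
1 1 0
1 0 0

After press 6 at (1,0):
0 0 0
0 0 0
0 0 0

Lights still on: 0

Answer: yes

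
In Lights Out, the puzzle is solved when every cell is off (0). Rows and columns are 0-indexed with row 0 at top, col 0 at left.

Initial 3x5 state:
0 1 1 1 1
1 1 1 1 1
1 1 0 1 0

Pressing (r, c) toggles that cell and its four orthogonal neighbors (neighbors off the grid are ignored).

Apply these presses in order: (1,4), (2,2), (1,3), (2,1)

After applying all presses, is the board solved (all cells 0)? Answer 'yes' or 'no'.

Answer: no

Derivation:
After press 1 at (1,4):
0 1 1 1 0
1 1 1 0 0
1 1 0 1 1

After press 2 at (2,2):
0 1 1 1 0
1 1 0 0 0
1 0 1 0 1

After press 3 at (1,3):
0 1 1 0 0
1 1 1 1 1
1 0 1 1 1

After press 4 at (2,1):
0 1 1 0 0
1 0 1 1 1
0 1 0 1 1

Lights still on: 9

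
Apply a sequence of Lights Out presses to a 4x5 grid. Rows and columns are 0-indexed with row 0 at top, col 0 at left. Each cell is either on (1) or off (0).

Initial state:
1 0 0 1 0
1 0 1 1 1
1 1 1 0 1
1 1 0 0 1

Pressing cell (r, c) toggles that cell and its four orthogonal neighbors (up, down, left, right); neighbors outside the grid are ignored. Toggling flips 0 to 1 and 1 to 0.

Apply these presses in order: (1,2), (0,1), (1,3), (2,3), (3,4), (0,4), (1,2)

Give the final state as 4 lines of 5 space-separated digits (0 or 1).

After press 1 at (1,2):
1 0 1 1 0
1 1 0 0 1
1 1 0 0 1
1 1 0 0 1

After press 2 at (0,1):
0 1 0 1 0
1 0 0 0 1
1 1 0 0 1
1 1 0 0 1

After press 3 at (1,3):
0 1 0 0 0
1 0 1 1 0
1 1 0 1 1
1 1 0 0 1

After press 4 at (2,3):
0 1 0 0 0
1 0 1 0 0
1 1 1 0 0
1 1 0 1 1

After press 5 at (3,4):
0 1 0 0 0
1 0 1 0 0
1 1 1 0 1
1 1 0 0 0

After press 6 at (0,4):
0 1 0 1 1
1 0 1 0 1
1 1 1 0 1
1 1 0 0 0

After press 7 at (1,2):
0 1 1 1 1
1 1 0 1 1
1 1 0 0 1
1 1 0 0 0

Answer: 0 1 1 1 1
1 1 0 1 1
1 1 0 0 1
1 1 0 0 0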